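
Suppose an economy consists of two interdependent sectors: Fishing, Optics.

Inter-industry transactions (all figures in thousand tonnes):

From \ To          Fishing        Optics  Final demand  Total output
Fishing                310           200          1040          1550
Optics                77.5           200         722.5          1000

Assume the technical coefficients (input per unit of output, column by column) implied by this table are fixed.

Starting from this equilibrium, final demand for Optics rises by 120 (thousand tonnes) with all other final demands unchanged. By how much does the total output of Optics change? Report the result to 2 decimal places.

Δx_O = 152.38

Technical coefficients a_ij = z_ij / X_j:
  a_FF = 310/1550 = 0.20, a_OF = 77.5/1550 = 0.05
  a_FO = 200/1000 = 0.20, a_OO = 200/1000 = 0.20
I − A =
  [   0.80    -0.20]
  [  -0.05     0.80]
det(I−A) = (0.80)(0.80) − (-0.20)(-0.05) = 0.6300
adj(I−A) = [[0.80, 0.20], [0.05, 0.80]]
(I − A)⁻¹ = adj(I−A) / det(I−A) ≈
  [   1.2698     0.3175]
  [   0.0794     1.2698]
Δx = (I − A)⁻¹ Δd with Δd having +120 in the Optics component and 0 elsewhere.
So Δx_O = L_OO · (+120), where L_OO = adj(I−A)_OO / det(I−A) = 0.80 / 0.6300.
Δx_O = 0.80 × (+120) / 0.6300 = 96.00 / 0.6300 ≈ 152.38.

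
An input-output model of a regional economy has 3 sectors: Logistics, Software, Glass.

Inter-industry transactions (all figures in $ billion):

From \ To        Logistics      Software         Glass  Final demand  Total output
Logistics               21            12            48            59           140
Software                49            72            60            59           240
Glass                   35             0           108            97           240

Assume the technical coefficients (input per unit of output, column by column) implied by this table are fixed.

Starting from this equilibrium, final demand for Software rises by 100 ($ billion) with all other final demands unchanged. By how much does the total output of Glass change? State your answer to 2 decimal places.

Δx_3 = 4.47

Technical coefficients a_ij = z_ij / X_j:
  a_11 = 21/140 = 0.15, a_21 = 49/140 = 0.35, a_31 = 35/140 = 0.25
  a_12 = 12/240 = 0.05, a_22 = 72/240 = 0.30, a_32 = 0/240 = 0.00
  a_13 = 48/240 = 0.20, a_23 = 60/240 = 0.25, a_33 = 108/240 = 0.45
I − A =
  [   0.85    -0.05    -0.20]
  [  -0.35     0.70    -0.25]
  [  -0.25     0.00     0.55]
Cofactors of I−A, C_ij = (−1)^(i+j)·(minor ij) (rows/columns in the sector order above):
  C_11 = (0.70)(0.55) − (-0.25)(0.00) = 0.3850
  C_12 = −[(-0.35)(0.55) − (-0.25)(-0.25)] = 0.2550
  C_13 = (-0.35)(0.00) − (0.70)(-0.25) = 0.1750
  C_21 = −[(-0.05)(0.55) − (-0.20)(0.00)] = 0.0275
  C_22 = (0.85)(0.55) − (-0.20)(-0.25) = 0.4175
  C_23 = −[(0.85)(0.00) − (-0.05)(-0.25)] = 0.0125
  C_31 = (-0.05)(-0.25) − (-0.20)(0.70) = 0.1525
  C_32 = −[(0.85)(-0.25) − (-0.20)(-0.35)] = 0.2825
  C_33 = (0.85)(0.70) − (-0.05)(-0.35) = 0.5775
det(I−A) = Σ_j (I−A)_1j·C_1j = (0.85)(0.3850) + (-0.05)(0.2550) + (-0.20)(0.1750) = 0.2795
adj(I−A) = Cᵀ =
  [ 0.3850   0.0275   0.1525]
  [ 0.2550   0.4175   0.2825]
  [ 0.1750   0.0125   0.5775]
(I − A)⁻¹ = adj(I−A) / det(I−A) ≈
  [   1.3775     0.0984     0.5456]
  [   0.9123     1.4937     1.0107]
  [   0.6261     0.0447     2.0662]
Δx = (I − A)⁻¹ Δd with Δd having +100 in the Software component and 0 elsewhere.
So Δx_3 = L_32 · (+100), where L_32 = adj(I−A)_32 / det(I−A) = 0.0125 / 0.2795.
Δx_3 = 0.0125 × (+100) / 0.2795 = 1.25 / 0.2795 ≈ 4.47.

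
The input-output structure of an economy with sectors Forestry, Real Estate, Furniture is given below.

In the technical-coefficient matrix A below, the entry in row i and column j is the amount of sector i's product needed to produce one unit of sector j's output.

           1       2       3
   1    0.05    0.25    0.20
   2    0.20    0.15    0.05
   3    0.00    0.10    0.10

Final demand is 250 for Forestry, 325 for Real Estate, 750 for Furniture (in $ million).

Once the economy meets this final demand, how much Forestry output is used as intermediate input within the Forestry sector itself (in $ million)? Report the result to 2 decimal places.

I − A =
  [   0.95    -0.25    -0.20]
  [  -0.20     0.85    -0.05]
  [   0.00    -0.10     0.90]
Cofactors of I−A, C_ij = (−1)^(i+j)·(minor ij) (rows/columns in the sector order above):
  C_11 = (0.85)(0.90) − (-0.05)(-0.10) = 0.7600
  C_12 = −[(-0.20)(0.90) − (-0.05)(0.00)] = 0.1800
  C_13 = (-0.20)(-0.10) − (0.85)(0.00) = 0.0200
  C_21 = −[(-0.25)(0.90) − (-0.20)(-0.10)] = 0.2450
  C_22 = (0.95)(0.90) − (-0.20)(0.00) = 0.8550
  C_23 = −[(0.95)(-0.10) − (-0.25)(0.00)] = 0.0950
  C_31 = (-0.25)(-0.05) − (-0.20)(0.85) = 0.1825
  C_32 = −[(0.95)(-0.05) − (-0.20)(-0.20)] = 0.0875
  C_33 = (0.95)(0.85) − (-0.25)(-0.20) = 0.7575
det(I−A) = Σ_j (I−A)_1j·C_1j = (0.95)(0.7600) + (-0.25)(0.1800) + (-0.20)(0.0200) = 0.6730
adj(I−A) = Cᵀ =
  [ 0.7600   0.2450   0.1825]
  [ 0.1800   0.8550   0.0875]
  [ 0.0200   0.0950   0.7575]
(I − A)⁻¹ = adj(I−A) / det(I−A) ≈
  [   1.1293     0.3640     0.2712]
  [   0.2675     1.2704     0.1300]
  [   0.0297     0.1412     1.1256]
First solve x = (I − A)⁻¹ d = adj(I−A)·d / det(I−A); in particular x_1 = (0.7600·250 + 0.2450·325 + 0.1825·750) / 0.6730 = 406.50 / 0.6730 ≈ 604.0119.
Intermediate flow from 1 to 1: z_11 = a_11 · x_1 = 0.05 × 406.50 / 0.6730 = 20.325 / 0.6730 ≈ 30.20.

z_11 = 30.20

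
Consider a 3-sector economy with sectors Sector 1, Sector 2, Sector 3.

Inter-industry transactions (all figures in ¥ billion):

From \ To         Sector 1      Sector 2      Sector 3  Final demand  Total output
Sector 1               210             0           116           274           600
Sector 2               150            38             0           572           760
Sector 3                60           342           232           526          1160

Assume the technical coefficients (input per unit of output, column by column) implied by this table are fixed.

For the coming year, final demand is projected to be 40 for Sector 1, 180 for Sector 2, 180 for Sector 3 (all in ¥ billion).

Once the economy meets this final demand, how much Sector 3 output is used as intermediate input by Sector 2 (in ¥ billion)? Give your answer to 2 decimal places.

Technical coefficients a_ij = z_ij / X_j:
  a_11 = 210/600 = 0.35, a_21 = 150/600 = 0.25, a_31 = 60/600 = 0.10
  a_12 = 0/760 = 0.00, a_22 = 38/760 = 0.05, a_32 = 342/760 = 0.45
  a_13 = 116/1160 = 0.10, a_23 = 0/1160 = 0.00, a_33 = 232/1160 = 0.20
I − A =
  [   0.65     0.00    -0.10]
  [  -0.25     0.95     0.00]
  [  -0.10    -0.45     0.80]
Cofactors of I−A, C_ij = (−1)^(i+j)·(minor ij) (rows/columns in the sector order above):
  C_11 = (0.95)(0.80) − (0.00)(-0.45) = 0.7600
  C_12 = −[(-0.25)(0.80) − (0.00)(-0.10)] = 0.2000
  C_13 = (-0.25)(-0.45) − (0.95)(-0.10) = 0.2075
  C_21 = −[(0.00)(0.80) − (-0.10)(-0.45)] = 0.0450
  C_22 = (0.65)(0.80) − (-0.10)(-0.10) = 0.5100
  C_23 = −[(0.65)(-0.45) − (0.00)(-0.10)] = 0.2925
  C_31 = (0.00)(0.00) − (-0.10)(0.95) = 0.0950
  C_32 = −[(0.65)(0.00) − (-0.10)(-0.25)] = 0.0250
  C_33 = (0.65)(0.95) − (0.00)(-0.25) = 0.6175
det(I−A) = Σ_j (I−A)_1j·C_1j = (0.65)(0.7600) + (0.00)(0.2000) + (-0.10)(0.2075) = 0.47325
adj(I−A) = Cᵀ =
  [ 0.7600   0.0450   0.0950]
  [ 0.2000   0.5100   0.0250]
  [ 0.2075   0.2925   0.6175]
(I − A)⁻¹ = adj(I−A) / det(I−A) ≈
  [   1.6059     0.0951     0.2007]
  [   0.4226     1.0777     0.0528]
  [   0.4385     0.6181     1.3048]
First solve x = (I − A)⁻¹ d = adj(I−A)·d / det(I−A); in particular x_2 = (0.2000·40 + 0.5100·180 + 0.0250·180) / 0.47325 = 104.30 / 0.47325 ≈ 220.3909.
Intermediate flow from 3 to 2: z_32 = a_32 · x_2 = 0.45 × 104.30 / 0.47325 = 46.935 / 0.47325 ≈ 99.18.

z_32 = 99.18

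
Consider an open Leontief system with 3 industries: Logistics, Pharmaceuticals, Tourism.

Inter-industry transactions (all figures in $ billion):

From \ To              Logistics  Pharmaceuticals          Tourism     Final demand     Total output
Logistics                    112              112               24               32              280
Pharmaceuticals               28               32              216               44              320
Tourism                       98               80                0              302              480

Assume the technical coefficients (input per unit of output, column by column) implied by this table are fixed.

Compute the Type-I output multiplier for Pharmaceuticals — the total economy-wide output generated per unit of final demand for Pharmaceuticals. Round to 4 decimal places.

Technical coefficients a_ij = z_ij / X_j:
  a_LL = 112/280 = 0.40, a_PL = 28/280 = 0.10, a_TL = 98/280 = 0.35
  a_LP = 112/320 = 0.35, a_PP = 32/320 = 0.10, a_TP = 80/320 = 0.25
  a_LT = 24/480 = 0.05, a_PT = 216/480 = 0.45, a_TT = 0/480 = 0.00
I − A =
  [   0.60    -0.35    -0.05]
  [  -0.10     0.90    -0.45]
  [  -0.35    -0.25     1.00]
Cofactors of I−A, C_ij = (−1)^(i+j)·(minor ij) (rows/columns in the sector order above):
  C_11 = (0.90)(1.00) − (-0.45)(-0.25) = 0.7875
  C_12 = −[(-0.10)(1.00) − (-0.45)(-0.35)] = 0.2575
  C_13 = (-0.10)(-0.25) − (0.90)(-0.35) = 0.3400
  C_21 = −[(-0.35)(1.00) − (-0.05)(-0.25)] = 0.3625
  C_22 = (0.60)(1.00) − (-0.05)(-0.35) = 0.5825
  C_23 = −[(0.60)(-0.25) − (-0.35)(-0.35)] = 0.2725
  C_31 = (-0.35)(-0.45) − (-0.05)(0.90) = 0.2025
  C_32 = −[(0.60)(-0.45) − (-0.05)(-0.10)] = 0.2750
  C_33 = (0.60)(0.90) − (-0.35)(-0.10) = 0.5050
det(I−A) = Σ_j (I−A)_1j·C_1j = (0.60)(0.7875) + (-0.35)(0.2575) + (-0.05)(0.3400) = 0.365375
adj(I−A) = Cᵀ =
  [ 0.7875   0.3625   0.2025]
  [ 0.2575   0.5825   0.2750]
  [ 0.3400   0.2725   0.5050]
(I − A)⁻¹ = adj(I−A) / det(I−A) ≈
  [   2.15532     0.99213     0.55423]
  [   0.70476     1.59425     0.75265]
  [   0.93055     0.74581     1.38214]
The output multiplier for sector j is the column-j sum of the Leontief inverse (I − A)⁻¹ = adj(I−A) / det(I−A).
Column P of adj(I−A): (0.3625, 0.5825, 0.2725); det(I−A) = 0.365375.
m_P = (0.3625 + 0.5825 + 0.2725) / 0.365375 = 1.2175 / 0.365375 ≈ 3.3322.

m_P = 3.3322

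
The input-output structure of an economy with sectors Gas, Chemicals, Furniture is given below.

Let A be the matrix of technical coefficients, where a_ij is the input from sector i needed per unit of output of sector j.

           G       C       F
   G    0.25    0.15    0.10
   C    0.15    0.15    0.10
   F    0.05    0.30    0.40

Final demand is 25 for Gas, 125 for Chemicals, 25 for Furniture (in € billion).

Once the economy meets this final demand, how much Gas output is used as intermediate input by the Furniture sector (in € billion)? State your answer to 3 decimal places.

z_GF = 13.835

I − A =
  [   0.75    -0.15    -0.10]
  [  -0.15     0.85    -0.10]
  [  -0.05    -0.30     0.60]
Cofactors of I−A, C_ij = (−1)^(i+j)·(minor ij) (rows/columns in the sector order above):
  C_11 = (0.85)(0.60) − (-0.10)(-0.30) = 0.4800
  C_12 = −[(-0.15)(0.60) − (-0.10)(-0.05)] = 0.0950
  C_13 = (-0.15)(-0.30) − (0.85)(-0.05) = 0.0875
  C_21 = −[(-0.15)(0.60) − (-0.10)(-0.30)] = 0.1200
  C_22 = (0.75)(0.60) − (-0.10)(-0.05) = 0.4450
  C_23 = −[(0.75)(-0.30) − (-0.15)(-0.05)] = 0.2325
  C_31 = (-0.15)(-0.10) − (-0.10)(0.85) = 0.1000
  C_32 = −[(0.75)(-0.10) − (-0.10)(-0.15)] = 0.0900
  C_33 = (0.75)(0.85) − (-0.15)(-0.15) = 0.6150
det(I−A) = Σ_j (I−A)_1j·C_1j = (0.75)(0.4800) + (-0.15)(0.0950) + (-0.10)(0.0875) = 0.3370
adj(I−A) = Cᵀ =
  [ 0.4800   0.1200   0.1000]
  [ 0.0950   0.4450   0.0900]
  [ 0.0875   0.2325   0.6150]
(I − A)⁻¹ = adj(I−A) / det(I−A) ≈
  [   1.4243     0.3561     0.2967]
  [   0.2819     1.3205     0.2671]
  [   0.2596     0.6899     1.8249]
First solve x = (I − A)⁻¹ d = adj(I−A)·d / det(I−A); in particular x_F = (0.0875·25 + 0.2325·125 + 0.6150·25) / 0.3370 = 46.625 / 0.3370 ≈ 138.35312.
Intermediate flow from G to F: z_GF = a_GF · x_F = 0.10 × 46.625 / 0.3370 = 4.6625 / 0.3370 ≈ 13.835.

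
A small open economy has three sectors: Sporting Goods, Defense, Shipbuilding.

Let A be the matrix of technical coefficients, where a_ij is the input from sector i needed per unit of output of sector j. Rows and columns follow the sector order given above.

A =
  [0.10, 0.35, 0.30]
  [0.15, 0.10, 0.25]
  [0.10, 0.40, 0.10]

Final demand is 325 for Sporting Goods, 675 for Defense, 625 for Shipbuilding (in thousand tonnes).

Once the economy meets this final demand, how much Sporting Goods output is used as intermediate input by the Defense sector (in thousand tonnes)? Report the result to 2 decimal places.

I − A =
  [   0.90    -0.35    -0.30]
  [  -0.15     0.90    -0.25]
  [  -0.10    -0.40     0.90]
Cofactors of I−A, C_ij = (−1)^(i+j)·(minor ij) (rows/columns in the sector order above):
  C_11 = (0.90)(0.90) − (-0.25)(-0.40) = 0.7100
  C_12 = −[(-0.15)(0.90) − (-0.25)(-0.10)] = 0.1600
  C_13 = (-0.15)(-0.40) − (0.90)(-0.10) = 0.1500
  C_21 = −[(-0.35)(0.90) − (-0.30)(-0.40)] = 0.4350
  C_22 = (0.90)(0.90) − (-0.30)(-0.10) = 0.7800
  C_23 = −[(0.90)(-0.40) − (-0.35)(-0.10)] = 0.3950
  C_31 = (-0.35)(-0.25) − (-0.30)(0.90) = 0.3575
  C_32 = −[(0.90)(-0.25) − (-0.30)(-0.15)] = 0.2700
  C_33 = (0.90)(0.90) − (-0.35)(-0.15) = 0.7575
det(I−A) = Σ_j (I−A)_1j·C_1j = (0.90)(0.7100) + (-0.35)(0.1600) + (-0.30)(0.1500) = 0.5380
adj(I−A) = Cᵀ =
  [ 0.7100   0.4350   0.3575]
  [ 0.1600   0.7800   0.2700]
  [ 0.1500   0.3950   0.7575]
(I − A)⁻¹ = adj(I−A) / det(I−A) ≈
  [   1.3197     0.8086     0.6645]
  [   0.2974     1.4498     0.5019]
  [   0.2788     0.7342     1.4080]
First solve x = (I − A)⁻¹ d = adj(I−A)·d / det(I−A); in particular x_2 = (0.1600·325 + 0.7800·675 + 0.2700·625) / 0.5380 = 747.25 / 0.5380 ≈ 1388.9405.
Intermediate flow from 1 to 2: z_12 = a_12 · x_2 = 0.35 × 747.25 / 0.5380 = 261.5375 / 0.5380 ≈ 486.13.

z_12 = 486.13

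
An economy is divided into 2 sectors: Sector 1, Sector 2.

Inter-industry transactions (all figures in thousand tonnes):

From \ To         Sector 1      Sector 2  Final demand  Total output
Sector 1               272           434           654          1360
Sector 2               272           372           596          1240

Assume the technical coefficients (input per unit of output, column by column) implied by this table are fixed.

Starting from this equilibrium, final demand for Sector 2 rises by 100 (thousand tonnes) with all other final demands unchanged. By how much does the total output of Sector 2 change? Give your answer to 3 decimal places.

Δx_2 = 163.265

Technical coefficients a_ij = z_ij / X_j:
  a_11 = 272/1360 = 0.20, a_21 = 272/1360 = 0.20
  a_12 = 434/1240 = 0.35, a_22 = 372/1240 = 0.30
I − A =
  [   0.80    -0.35]
  [  -0.20     0.70]
det(I−A) = (0.80)(0.70) − (-0.35)(-0.20) = 0.4900
adj(I−A) = [[0.70, 0.35], [0.20, 0.80]]
(I − A)⁻¹ = adj(I−A) / det(I−A) ≈
  [   1.4286     0.7143]
  [   0.4082     1.6327]
Δx = (I − A)⁻¹ Δd with Δd having +100 in the Sector 2 component and 0 elsewhere.
So Δx_2 = L_22 · (+100), where L_22 = adj(I−A)_22 / det(I−A) = 0.80 / 0.4900.
Δx_2 = 0.80 × (+100) / 0.4900 = 80.00 / 0.4900 ≈ 163.265.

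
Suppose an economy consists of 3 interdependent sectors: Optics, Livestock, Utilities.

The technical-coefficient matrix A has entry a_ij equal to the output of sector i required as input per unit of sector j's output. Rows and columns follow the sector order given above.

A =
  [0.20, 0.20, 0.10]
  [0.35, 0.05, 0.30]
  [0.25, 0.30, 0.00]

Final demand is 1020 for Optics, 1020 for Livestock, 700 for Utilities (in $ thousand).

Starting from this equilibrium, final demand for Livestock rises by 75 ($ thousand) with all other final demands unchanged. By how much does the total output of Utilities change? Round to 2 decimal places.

I − A =
  [   0.80    -0.20    -0.10]
  [  -0.35     0.95    -0.30]
  [  -0.25    -0.30     1.00]
Cofactors of I−A, C_ij = (−1)^(i+j)·(minor ij) (rows/columns in the sector order above):
  C_11 = (0.95)(1.00) − (-0.30)(-0.30) = 0.8600
  C_12 = −[(-0.35)(1.00) − (-0.30)(-0.25)] = 0.4250
  C_13 = (-0.35)(-0.30) − (0.95)(-0.25) = 0.3425
  C_21 = −[(-0.20)(1.00) − (-0.10)(-0.30)] = 0.2300
  C_22 = (0.80)(1.00) − (-0.10)(-0.25) = 0.7750
  C_23 = −[(0.80)(-0.30) − (-0.20)(-0.25)] = 0.2900
  C_31 = (-0.20)(-0.30) − (-0.10)(0.95) = 0.1550
  C_32 = −[(0.80)(-0.30) − (-0.10)(-0.35)] = 0.2750
  C_33 = (0.80)(0.95) − (-0.20)(-0.35) = 0.6900
det(I−A) = Σ_j (I−A)_1j·C_1j = (0.80)(0.8600) + (-0.20)(0.4250) + (-0.10)(0.3425) = 0.56875
adj(I−A) = Cᵀ =
  [ 0.8600   0.2300   0.1550]
  [ 0.4250   0.7750   0.2750]
  [ 0.3425   0.2900   0.6900]
(I − A)⁻¹ = adj(I−A) / det(I−A) ≈
  [   1.5121     0.4044     0.2725]
  [   0.7473     1.3626     0.4835]
  [   0.6022     0.5099     1.2132]
Δx = (I − A)⁻¹ Δd with Δd having +75 in the Livestock component and 0 elsewhere.
So Δx_U = L_UL · (+75), where L_UL = adj(I−A)_UL / det(I−A) = 0.2900 / 0.56875.
Δx_U = 0.2900 × (+75) / 0.56875 = 21.75 / 0.56875 ≈ 38.24.

Δx_U = 38.24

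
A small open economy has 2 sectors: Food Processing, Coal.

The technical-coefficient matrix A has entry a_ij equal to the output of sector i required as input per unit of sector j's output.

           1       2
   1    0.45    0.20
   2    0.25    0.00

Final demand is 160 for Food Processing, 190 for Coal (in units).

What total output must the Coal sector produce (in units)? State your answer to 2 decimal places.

I − A =
  [   0.55    -0.20]
  [  -0.25     1.00]
det(I−A) = (0.55)(1.00) − (-0.20)(-0.25) = 0.5000
adj(I−A) = [[1.00, 0.20], [0.25, 0.55]]
(I − A)⁻¹ = adj(I−A) / det(I−A) ≈
  [   2.0000     0.4000]
  [   0.5000     1.1000]
x = (I − A)⁻¹ d = adj(I−A)·d / det(I−A), with det(I−A) = 0.5000:
  x_1 = (1.00·160 + 0.20·190) / 0.5000 = 198.00 / 0.5000 = 396.00
  x_2 = (0.25·160 + 0.55·190) / 0.5000 = 144.50 / 0.5000 = 289.00

x_2 = 289.00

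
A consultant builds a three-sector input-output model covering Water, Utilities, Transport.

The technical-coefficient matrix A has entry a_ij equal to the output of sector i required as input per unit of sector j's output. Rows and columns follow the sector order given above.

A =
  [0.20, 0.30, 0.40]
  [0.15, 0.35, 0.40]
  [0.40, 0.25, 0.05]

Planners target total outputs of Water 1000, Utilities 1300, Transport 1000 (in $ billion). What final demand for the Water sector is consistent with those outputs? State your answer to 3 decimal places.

I − A =
  [   0.80    -0.30    -0.40]
  [  -0.15     0.65    -0.40]
  [  -0.40    -0.25     0.95]
d = (I − A) x:
  d_W = (+0.80)·1000 + (-0.30)·1300 + (-0.40)·1000 = 10.000
  d_U = (-0.15)·1000 + (+0.65)·1300 + (-0.40)·1000 = 295.000
  d_T = (-0.40)·1000 + (-0.25)·1300 + (+0.95)·1000 = 225.000

d_W = 10.000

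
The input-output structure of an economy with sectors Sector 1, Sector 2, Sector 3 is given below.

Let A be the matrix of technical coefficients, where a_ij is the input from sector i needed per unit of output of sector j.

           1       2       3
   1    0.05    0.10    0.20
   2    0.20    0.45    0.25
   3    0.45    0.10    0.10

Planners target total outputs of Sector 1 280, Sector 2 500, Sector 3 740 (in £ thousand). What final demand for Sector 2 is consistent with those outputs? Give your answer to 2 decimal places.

I − A =
  [   0.95    -0.10    -0.20]
  [  -0.20     0.55    -0.25]
  [  -0.45    -0.10     0.90]
d = (I − A) x:
  d_1 = (+0.95)·280 + (-0.10)·500 + (-0.20)·740 = 68.00
  d_2 = (-0.20)·280 + (+0.55)·500 + (-0.25)·740 = 34.00
  d_3 = (-0.45)·280 + (-0.10)·500 + (+0.90)·740 = 490.00

d_2 = 34.00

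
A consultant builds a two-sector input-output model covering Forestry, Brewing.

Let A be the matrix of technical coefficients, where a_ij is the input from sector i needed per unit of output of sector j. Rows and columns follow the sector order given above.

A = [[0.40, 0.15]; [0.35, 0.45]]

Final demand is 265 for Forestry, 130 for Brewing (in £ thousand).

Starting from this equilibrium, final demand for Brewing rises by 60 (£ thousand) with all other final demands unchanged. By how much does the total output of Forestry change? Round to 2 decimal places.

Δx_1 = 32.43

I − A =
  [   0.60    -0.15]
  [  -0.35     0.55]
det(I−A) = (0.60)(0.55) − (-0.15)(-0.35) = 0.2775
adj(I−A) = [[0.55, 0.15], [0.35, 0.60]]
(I − A)⁻¹ = adj(I−A) / det(I−A) ≈
  [   1.9820     0.5405]
  [   1.2613     2.1622]
Δx = (I − A)⁻¹ Δd with Δd having +60 in the Brewing component and 0 elsewhere.
So Δx_1 = L_12 · (+60), where L_12 = adj(I−A)_12 / det(I−A) = 0.15 / 0.2775.
Δx_1 = 0.15 × (+60) / 0.2775 = 9.00 / 0.2775 ≈ 32.43.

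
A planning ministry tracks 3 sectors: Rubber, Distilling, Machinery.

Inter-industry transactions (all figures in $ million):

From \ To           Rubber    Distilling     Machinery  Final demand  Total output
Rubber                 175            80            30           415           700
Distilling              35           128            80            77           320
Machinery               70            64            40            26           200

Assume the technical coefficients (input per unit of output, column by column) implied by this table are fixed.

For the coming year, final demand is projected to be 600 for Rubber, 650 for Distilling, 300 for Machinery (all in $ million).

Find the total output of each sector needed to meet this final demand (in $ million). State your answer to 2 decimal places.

Technical coefficients a_ij = z_ij / X_j:
  a_11 = 175/700 = 0.25, a_21 = 35/700 = 0.05, a_31 = 70/700 = 0.10
  a_12 = 80/320 = 0.25, a_22 = 128/320 = 0.40, a_32 = 64/320 = 0.20
  a_13 = 30/200 = 0.15, a_23 = 80/200 = 0.40, a_33 = 40/200 = 0.20
I − A =
  [   0.75    -0.25    -0.15]
  [  -0.05     0.60    -0.40]
  [  -0.10    -0.20     0.80]
Cofactors of I−A, C_ij = (−1)^(i+j)·(minor ij) (rows/columns in the sector order above):
  C_11 = (0.60)(0.80) − (-0.40)(-0.20) = 0.4000
  C_12 = −[(-0.05)(0.80) − (-0.40)(-0.10)] = 0.0800
  C_13 = (-0.05)(-0.20) − (0.60)(-0.10) = 0.0700
  C_21 = −[(-0.25)(0.80) − (-0.15)(-0.20)] = 0.2300
  C_22 = (0.75)(0.80) − (-0.15)(-0.10) = 0.5850
  C_23 = −[(0.75)(-0.20) − (-0.25)(-0.10)] = 0.1750
  C_31 = (-0.25)(-0.40) − (-0.15)(0.60) = 0.1900
  C_32 = −[(0.75)(-0.40) − (-0.15)(-0.05)] = 0.3075
  C_33 = (0.75)(0.60) − (-0.25)(-0.05) = 0.4375
det(I−A) = Σ_j (I−A)_1j·C_1j = (0.75)(0.4000) + (-0.25)(0.0800) + (-0.15)(0.0700) = 0.2695
adj(I−A) = Cᵀ =
  [ 0.4000   0.2300   0.1900]
  [ 0.0800   0.5850   0.3075]
  [ 0.0700   0.1750   0.4375]
(I − A)⁻¹ = adj(I−A) / det(I−A) ≈
  [   1.4842     0.8534     0.7050]
  [   0.2968     2.1707     1.1410]
  [   0.2597     0.6494     1.6234]
x = (I − A)⁻¹ d = adj(I−A)·d / det(I−A), with det(I−A) = 0.2695:
  x_1 = (0.4000·600 + 0.2300·650 + 0.1900·300) / 0.2695 = 446.50 / 0.2695 ≈ 1656.77
  x_2 = (0.0800·600 + 0.5850·650 + 0.3075·300) / 0.2695 = 520.50 / 0.2695 ≈ 1931.35
  x_3 = (0.0700·600 + 0.1750·650 + 0.4375·300) / 0.2695 = 287.00 / 0.2695 ≈ 1064.94

x_1 = 1656.77, x_2 = 1931.35, x_3 = 1064.94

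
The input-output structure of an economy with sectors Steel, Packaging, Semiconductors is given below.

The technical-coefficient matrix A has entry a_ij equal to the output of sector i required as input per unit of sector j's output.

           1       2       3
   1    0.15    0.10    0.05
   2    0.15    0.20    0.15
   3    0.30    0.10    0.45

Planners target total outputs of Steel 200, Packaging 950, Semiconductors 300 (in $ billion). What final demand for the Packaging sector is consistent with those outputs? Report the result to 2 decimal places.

d_2 = 685.00

I − A =
  [   0.85    -0.10    -0.05]
  [  -0.15     0.80    -0.15]
  [  -0.30    -0.10     0.55]
d = (I − A) x:
  d_1 = (+0.85)·200 + (-0.10)·950 + (-0.05)·300 = 60.00
  d_2 = (-0.15)·200 + (+0.80)·950 + (-0.15)·300 = 685.00
  d_3 = (-0.30)·200 + (-0.10)·950 + (+0.55)·300 = 10.00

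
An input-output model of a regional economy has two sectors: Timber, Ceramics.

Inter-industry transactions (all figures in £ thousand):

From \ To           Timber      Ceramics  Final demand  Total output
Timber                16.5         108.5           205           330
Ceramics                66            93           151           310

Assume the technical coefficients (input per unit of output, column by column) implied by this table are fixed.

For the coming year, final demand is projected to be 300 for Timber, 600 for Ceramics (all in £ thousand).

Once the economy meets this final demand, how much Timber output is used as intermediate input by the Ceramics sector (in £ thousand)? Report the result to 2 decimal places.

z_TC = 370.59

Technical coefficients a_ij = z_ij / X_j:
  a_TT = 16.5/330 = 0.05, a_CT = 66/330 = 0.20
  a_TC = 108.5/310 = 0.35, a_CC = 93/310 = 0.30
I − A =
  [   0.95    -0.35]
  [  -0.20     0.70]
det(I−A) = (0.95)(0.70) − (-0.35)(-0.20) = 0.5950
adj(I−A) = [[0.70, 0.35], [0.20, 0.95]]
(I − A)⁻¹ = adj(I−A) / det(I−A) ≈
  [   1.1765     0.5882]
  [   0.3361     1.5966]
First solve x = (I − A)⁻¹ d = adj(I−A)·d / det(I−A); in particular x_C = (0.20·300 + 0.95·600) / 0.5950 = 630.00 / 0.5950 ≈ 1058.8235.
Intermediate flow from T to C: z_TC = a_TC · x_C = 0.35 × 630.00 / 0.5950 = 220.50 / 0.5950 ≈ 370.59.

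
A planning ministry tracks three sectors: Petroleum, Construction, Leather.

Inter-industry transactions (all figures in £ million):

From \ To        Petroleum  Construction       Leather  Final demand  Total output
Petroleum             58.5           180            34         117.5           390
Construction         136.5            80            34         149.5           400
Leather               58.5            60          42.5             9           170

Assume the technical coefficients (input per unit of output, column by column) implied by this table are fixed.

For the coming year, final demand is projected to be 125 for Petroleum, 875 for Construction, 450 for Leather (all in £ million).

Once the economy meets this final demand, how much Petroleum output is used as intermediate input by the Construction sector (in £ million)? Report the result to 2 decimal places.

z_PC = 955.65

Technical coefficients a_ij = z_ij / X_j:
  a_PP = 58.5/390 = 0.15, a_CP = 136.5/390 = 0.35, a_LP = 58.5/390 = 0.15
  a_PC = 180/400 = 0.45, a_CC = 80/400 = 0.20, a_LC = 60/400 = 0.15
  a_PL = 34/170 = 0.20, a_CL = 34/170 = 0.20, a_LL = 42.5/170 = 0.25
I − A =
  [   0.85    -0.45    -0.20]
  [  -0.35     0.80    -0.20]
  [  -0.15    -0.15     0.75]
Cofactors of I−A, C_ij = (−1)^(i+j)·(minor ij) (rows/columns in the sector order above):
  C_11 = (0.80)(0.75) − (-0.20)(-0.15) = 0.5700
  C_12 = −[(-0.35)(0.75) − (-0.20)(-0.15)] = 0.2925
  C_13 = (-0.35)(-0.15) − (0.80)(-0.15) = 0.1725
  C_21 = −[(-0.45)(0.75) − (-0.20)(-0.15)] = 0.3675
  C_22 = (0.85)(0.75) − (-0.20)(-0.15) = 0.6075
  C_23 = −[(0.85)(-0.15) − (-0.45)(-0.15)] = 0.1950
  C_31 = (-0.45)(-0.20) − (-0.20)(0.80) = 0.2500
  C_32 = −[(0.85)(-0.20) − (-0.20)(-0.35)] = 0.2400
  C_33 = (0.85)(0.80) − (-0.45)(-0.35) = 0.5225
det(I−A) = Σ_j (I−A)_1j·C_1j = (0.85)(0.5700) + (-0.45)(0.2925) + (-0.20)(0.1725) = 0.318375
adj(I−A) = Cᵀ =
  [ 0.5700   0.3675   0.2500]
  [ 0.2925   0.6075   0.2400]
  [ 0.1725   0.1950   0.5225]
(I − A)⁻¹ = adj(I−A) / det(I−A) ≈
  [   1.7903     1.1543     0.7852]
  [   0.9187     1.9081     0.7538]
  [   0.5418     0.6125     1.6411]
First solve x = (I − A)⁻¹ d = adj(I−A)·d / det(I−A); in particular x_C = (0.2925·125 + 0.6075·875 + 0.2400·450) / 0.318375 = 676.125 / 0.318375 ≈ 2123.6749.
Intermediate flow from P to C: z_PC = a_PC · x_C = 0.45 × 676.125 / 0.318375 = 304.25625 / 0.318375 ≈ 955.65.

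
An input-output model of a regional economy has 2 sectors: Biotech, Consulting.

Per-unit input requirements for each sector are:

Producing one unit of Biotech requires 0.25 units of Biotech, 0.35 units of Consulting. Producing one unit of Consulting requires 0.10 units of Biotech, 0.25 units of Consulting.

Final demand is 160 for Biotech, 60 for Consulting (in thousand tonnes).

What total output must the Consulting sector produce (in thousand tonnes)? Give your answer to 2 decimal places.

I − A =
  [   0.75    -0.10]
  [  -0.35     0.75]
det(I−A) = (0.75)(0.75) − (-0.10)(-0.35) = 0.5275
adj(I−A) = [[0.75, 0.10], [0.35, 0.75]]
(I − A)⁻¹ = adj(I−A) / det(I−A) ≈
  [   1.4218     0.1896]
  [   0.6635     1.4218]
x = (I − A)⁻¹ d = adj(I−A)·d / det(I−A), with det(I−A) = 0.5275:
  x_1 = (0.75·160 + 0.10·60) / 0.5275 = 126.00 / 0.5275 ≈ 238.86
  x_2 = (0.35·160 + 0.75·60) / 0.5275 = 101.00 / 0.5275 ≈ 191.47

x_2 = 191.47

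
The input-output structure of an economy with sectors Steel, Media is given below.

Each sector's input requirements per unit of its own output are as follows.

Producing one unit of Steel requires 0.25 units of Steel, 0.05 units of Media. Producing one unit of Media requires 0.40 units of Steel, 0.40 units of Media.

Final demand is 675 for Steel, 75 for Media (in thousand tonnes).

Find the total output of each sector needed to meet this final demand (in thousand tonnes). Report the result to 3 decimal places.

x_1 = 1011.628, x_2 = 209.302

I − A =
  [   0.75    -0.40]
  [  -0.05     0.60]
det(I−A) = (0.75)(0.60) − (-0.40)(-0.05) = 0.4300
adj(I−A) = [[0.60, 0.40], [0.05, 0.75]]
(I − A)⁻¹ = adj(I−A) / det(I−A) ≈
  [   1.3953     0.9302]
  [   0.1163     1.7442]
x = (I − A)⁻¹ d = adj(I−A)·d / det(I−A), with det(I−A) = 0.4300:
  x_1 = (0.60·675 + 0.40·75) / 0.4300 = 435.00 / 0.4300 ≈ 1011.628
  x_2 = (0.05·675 + 0.75·75) / 0.4300 = 90.00 / 0.4300 ≈ 209.302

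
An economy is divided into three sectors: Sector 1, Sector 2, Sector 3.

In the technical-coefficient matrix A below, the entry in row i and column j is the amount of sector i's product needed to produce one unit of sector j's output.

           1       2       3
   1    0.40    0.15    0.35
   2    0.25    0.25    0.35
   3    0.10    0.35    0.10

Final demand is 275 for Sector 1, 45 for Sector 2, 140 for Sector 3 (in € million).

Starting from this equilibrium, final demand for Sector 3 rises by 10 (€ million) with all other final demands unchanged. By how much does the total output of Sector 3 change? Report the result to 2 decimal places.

Δx_3 = 17.51

I − A =
  [   0.60    -0.15    -0.35]
  [  -0.25     0.75    -0.35]
  [  -0.10    -0.35     0.90]
Cofactors of I−A, C_ij = (−1)^(i+j)·(minor ij) (rows/columns in the sector order above):
  C_11 = (0.75)(0.90) − (-0.35)(-0.35) = 0.5525
  C_12 = −[(-0.25)(0.90) − (-0.35)(-0.10)] = 0.2600
  C_13 = (-0.25)(-0.35) − (0.75)(-0.10) = 0.1625
  C_21 = −[(-0.15)(0.90) − (-0.35)(-0.35)] = 0.2575
  C_22 = (0.60)(0.90) − (-0.35)(-0.10) = 0.5050
  C_23 = −[(0.60)(-0.35) − (-0.15)(-0.10)] = 0.2250
  C_31 = (-0.15)(-0.35) − (-0.35)(0.75) = 0.3150
  C_32 = −[(0.60)(-0.35) − (-0.35)(-0.25)] = 0.2975
  C_33 = (0.60)(0.75) − (-0.15)(-0.25) = 0.4125
det(I−A) = Σ_j (I−A)_1j·C_1j = (0.60)(0.5525) + (-0.15)(0.2600) + (-0.35)(0.1625) = 0.235625
adj(I−A) = Cᵀ =
  [ 0.5525   0.2575   0.3150]
  [ 0.2600   0.5050   0.2975]
  [ 0.1625   0.2250   0.4125]
(I − A)⁻¹ = adj(I−A) / det(I−A) ≈
  [   2.3448     1.0928     1.3369]
  [   1.1034     2.1432     1.2626]
  [   0.6897     0.9549     1.7507]
Δx = (I − A)⁻¹ Δd with Δd having +10 in the Sector 3 component and 0 elsewhere.
So Δx_3 = L_33 · (+10), where L_33 = adj(I−A)_33 / det(I−A) = 0.4125 / 0.235625.
Δx_3 = 0.4125 × (+10) / 0.235625 = 4.125 / 0.235625 ≈ 17.51.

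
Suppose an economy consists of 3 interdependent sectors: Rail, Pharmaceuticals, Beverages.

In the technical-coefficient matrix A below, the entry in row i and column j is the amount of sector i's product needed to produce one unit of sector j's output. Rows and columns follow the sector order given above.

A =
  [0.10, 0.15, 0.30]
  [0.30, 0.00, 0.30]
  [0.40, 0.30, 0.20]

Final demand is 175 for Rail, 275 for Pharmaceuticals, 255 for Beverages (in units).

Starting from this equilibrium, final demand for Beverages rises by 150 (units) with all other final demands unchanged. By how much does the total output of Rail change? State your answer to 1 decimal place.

Δx_R = 118.2

I − A =
  [   0.90    -0.15    -0.30]
  [  -0.30     1.00    -0.30]
  [  -0.40    -0.30     0.80]
Cofactors of I−A, C_ij = (−1)^(i+j)·(minor ij) (rows/columns in the sector order above):
  C_11 = (1.00)(0.80) − (-0.30)(-0.30) = 0.7100
  C_12 = −[(-0.30)(0.80) − (-0.30)(-0.40)] = 0.3600
  C_13 = (-0.30)(-0.30) − (1.00)(-0.40) = 0.4900
  C_21 = −[(-0.15)(0.80) − (-0.30)(-0.30)] = 0.2100
  C_22 = (0.90)(0.80) − (-0.30)(-0.40) = 0.6000
  C_23 = −[(0.90)(-0.30) − (-0.15)(-0.40)] = 0.3300
  C_31 = (-0.15)(-0.30) − (-0.30)(1.00) = 0.3450
  C_32 = −[(0.90)(-0.30) − (-0.30)(-0.30)] = 0.3600
  C_33 = (0.90)(1.00) − (-0.15)(-0.30) = 0.8550
det(I−A) = Σ_j (I−A)_1j·C_1j = (0.90)(0.7100) + (-0.15)(0.3600) + (-0.30)(0.4900) = 0.4380
adj(I−A) = Cᵀ =
  [ 0.7100   0.2100   0.3450]
  [ 0.3600   0.6000   0.3600]
  [ 0.4900   0.3300   0.8550]
(I − A)⁻¹ = adj(I−A) / det(I−A) ≈
  [   1.6210     0.4795     0.7877]
  [   0.8219     1.3699     0.8219]
  [   1.1187     0.7534     1.9521]
Δx = (I − A)⁻¹ Δd with Δd having +150 in the Beverages component and 0 elsewhere.
So Δx_R = L_RB · (+150), where L_RB = adj(I−A)_RB / det(I−A) = 0.3450 / 0.4380.
Δx_R = 0.3450 × (+150) / 0.4380 = 51.75 / 0.4380 ≈ 118.2.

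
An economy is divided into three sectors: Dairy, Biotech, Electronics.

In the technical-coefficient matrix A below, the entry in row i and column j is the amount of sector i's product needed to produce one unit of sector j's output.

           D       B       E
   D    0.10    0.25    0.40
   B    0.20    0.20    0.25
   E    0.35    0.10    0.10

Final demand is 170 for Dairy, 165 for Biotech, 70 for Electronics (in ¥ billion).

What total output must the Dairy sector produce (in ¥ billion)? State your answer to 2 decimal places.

I − A =
  [   0.90    -0.25    -0.40]
  [  -0.20     0.80    -0.25]
  [  -0.35    -0.10     0.90]
Cofactors of I−A, C_ij = (−1)^(i+j)·(minor ij) (rows/columns in the sector order above):
  C_11 = (0.80)(0.90) − (-0.25)(-0.10) = 0.6950
  C_12 = −[(-0.20)(0.90) − (-0.25)(-0.35)] = 0.2675
  C_13 = (-0.20)(-0.10) − (0.80)(-0.35) = 0.3000
  C_21 = −[(-0.25)(0.90) − (-0.40)(-0.10)] = 0.2650
  C_22 = (0.90)(0.90) − (-0.40)(-0.35) = 0.6700
  C_23 = −[(0.90)(-0.10) − (-0.25)(-0.35)] = 0.1775
  C_31 = (-0.25)(-0.25) − (-0.40)(0.80) = 0.3825
  C_32 = −[(0.90)(-0.25) − (-0.40)(-0.20)] = 0.3050
  C_33 = (0.90)(0.80) − (-0.25)(-0.20) = 0.6700
det(I−A) = Σ_j (I−A)_1j·C_1j = (0.90)(0.6950) + (-0.25)(0.2675) + (-0.40)(0.3000) = 0.438625
adj(I−A) = Cᵀ =
  [ 0.6950   0.2650   0.3825]
  [ 0.2675   0.6700   0.3050]
  [ 0.3000   0.1775   0.6700]
(I − A)⁻¹ = adj(I−A) / det(I−A) ≈
  [   1.5845     0.6042     0.8720]
  [   0.6099     1.5275     0.6954]
  [   0.6840     0.4047     1.5275]
x = (I − A)⁻¹ d = adj(I−A)·d / det(I−A), with det(I−A) = 0.438625:
  x_D = (0.6950·170 + 0.2650·165 + 0.3825·70) / 0.438625 = 188.65 / 0.438625 ≈ 430.09
  x_B = (0.2675·170 + 0.6700·165 + 0.3050·70) / 0.438625 = 177.375 / 0.438625 ≈ 404.39
  x_E = (0.3000·170 + 0.1775·165 + 0.6700·70) / 0.438625 = 127.1875 / 0.438625 ≈ 289.97

x_D = 430.09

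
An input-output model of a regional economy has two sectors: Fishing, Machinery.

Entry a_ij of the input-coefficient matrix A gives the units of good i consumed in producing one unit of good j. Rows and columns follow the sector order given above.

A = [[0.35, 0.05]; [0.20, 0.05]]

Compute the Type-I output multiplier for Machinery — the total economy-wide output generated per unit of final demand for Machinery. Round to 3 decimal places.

m_M = 1.152

I − A =
  [   0.65    -0.05]
  [  -0.20     0.95]
det(I−A) = (0.65)(0.95) − (-0.05)(-0.20) = 0.6075
adj(I−A) = [[0.95, 0.05], [0.20, 0.65]]
(I − A)⁻¹ = adj(I−A) / det(I−A) ≈
  [   1.5638     0.0823]
  [   0.3292     1.0700]
The output multiplier for sector j is the column-j sum of the Leontief inverse (I − A)⁻¹ = adj(I−A) / det(I−A).
Column M of adj(I−A): (0.05, 0.65); det(I−A) = 0.6075.
m_M = (0.05 + 0.65) / 0.6075 = 0.70 / 0.6075 ≈ 1.152.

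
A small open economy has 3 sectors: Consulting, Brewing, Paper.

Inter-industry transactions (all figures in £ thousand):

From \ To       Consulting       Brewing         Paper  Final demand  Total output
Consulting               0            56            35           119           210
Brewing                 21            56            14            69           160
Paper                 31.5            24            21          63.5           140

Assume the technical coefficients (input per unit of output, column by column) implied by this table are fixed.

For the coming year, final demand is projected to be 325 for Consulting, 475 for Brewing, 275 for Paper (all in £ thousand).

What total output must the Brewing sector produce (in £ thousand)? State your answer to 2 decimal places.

Technical coefficients a_ij = z_ij / X_j:
  a_11 = 0/210 = 0.00, a_21 = 21/210 = 0.10, a_31 = 31.5/210 = 0.15
  a_12 = 56/160 = 0.35, a_22 = 56/160 = 0.35, a_32 = 24/160 = 0.15
  a_13 = 35/140 = 0.25, a_23 = 14/140 = 0.10, a_33 = 21/140 = 0.15
I − A =
  [   1.00    -0.35    -0.25]
  [  -0.10     0.65    -0.10]
  [  -0.15    -0.15     0.85]
Cofactors of I−A, C_ij = (−1)^(i+j)·(minor ij) (rows/columns in the sector order above):
  C_11 = (0.65)(0.85) − (-0.10)(-0.15) = 0.5375
  C_12 = −[(-0.10)(0.85) − (-0.10)(-0.15)] = 0.1000
  C_13 = (-0.10)(-0.15) − (0.65)(-0.15) = 0.1125
  C_21 = −[(-0.35)(0.85) − (-0.25)(-0.15)] = 0.3350
  C_22 = (1.00)(0.85) − (-0.25)(-0.15) = 0.8125
  C_23 = −[(1.00)(-0.15) − (-0.35)(-0.15)] = 0.2025
  C_31 = (-0.35)(-0.10) − (-0.25)(0.65) = 0.1975
  C_32 = −[(1.00)(-0.10) − (-0.25)(-0.10)] = 0.1250
  C_33 = (1.00)(0.65) − (-0.35)(-0.10) = 0.6150
det(I−A) = Σ_j (I−A)_1j·C_1j = (1.00)(0.5375) + (-0.35)(0.1000) + (-0.25)(0.1125) = 0.474375
adj(I−A) = Cᵀ =
  [ 0.5375   0.3350   0.1975]
  [ 0.1000   0.8125   0.1250]
  [ 0.1125   0.2025   0.6150]
(I − A)⁻¹ = adj(I−A) / det(I−A) ≈
  [   1.1331     0.7062     0.4163]
  [   0.2108     1.7128     0.2635]
  [   0.2372     0.4269     1.2964]
x = (I − A)⁻¹ d = adj(I−A)·d / det(I−A), with det(I−A) = 0.474375:
  x_1 = (0.5375·325 + 0.3350·475 + 0.1975·275) / 0.474375 = 388.125 / 0.474375 ≈ 818.18
  x_2 = (0.1000·325 + 0.8125·475 + 0.1250·275) / 0.474375 = 452.8125 / 0.474375 ≈ 954.55
  x_3 = (0.1125·325 + 0.2025·475 + 0.6150·275) / 0.474375 = 301.875 / 0.474375 ≈ 636.36

x_2 = 954.55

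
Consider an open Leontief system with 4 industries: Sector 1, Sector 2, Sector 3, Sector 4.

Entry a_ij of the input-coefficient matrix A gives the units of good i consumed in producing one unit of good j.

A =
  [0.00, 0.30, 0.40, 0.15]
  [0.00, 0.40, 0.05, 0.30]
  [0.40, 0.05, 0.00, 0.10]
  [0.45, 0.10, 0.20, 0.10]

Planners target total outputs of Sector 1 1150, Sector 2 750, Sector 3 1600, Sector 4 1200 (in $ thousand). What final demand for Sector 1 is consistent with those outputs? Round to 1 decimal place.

d_1 = 105.0

I − A =
  [   1.00    -0.30    -0.40    -0.15]
  [   0.00     0.60    -0.05    -0.30]
  [  -0.40    -0.05     1.00    -0.10]
  [  -0.45    -0.10    -0.20     0.90]
d = (I − A) x:
  d_1 = (+1.00)·1150 + (-0.30)·750 + (-0.40)·1600 + (-0.15)·1200 = 105.0
  d_2 = (+0.00)·1150 + (+0.60)·750 + (-0.05)·1600 + (-0.30)·1200 = 10.0
  d_3 = (-0.40)·1150 + (-0.05)·750 + (+1.00)·1600 + (-0.10)·1200 = 982.5
  d_4 = (-0.45)·1150 + (-0.10)·750 + (-0.20)·1600 + (+0.90)·1200 = 167.5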